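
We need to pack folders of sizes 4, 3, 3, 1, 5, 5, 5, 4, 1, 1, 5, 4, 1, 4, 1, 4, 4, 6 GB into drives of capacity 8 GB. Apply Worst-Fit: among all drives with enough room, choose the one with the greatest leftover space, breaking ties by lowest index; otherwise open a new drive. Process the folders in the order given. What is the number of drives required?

drive 1: place 4 GB, 4 GB left
drive 1: place 3 GB, 1 GB left
drive 2: place 3 GB, 5 GB left
drive 2: place 1 GB, 4 GB left
drive 3: place 5 GB, 3 GB left
drive 4: place 5 GB, 3 GB left
drive 5: place 5 GB, 3 GB left
drive 2: place 4 GB, 0 GB left
drive 3: place 1 GB, 2 GB left
drive 4: place 1 GB, 2 GB left
drive 6: place 5 GB, 3 GB left
drive 7: place 4 GB, 4 GB left
drive 7: place 1 GB, 3 GB left
drive 8: place 4 GB, 4 GB left
drive 8: place 1 GB, 3 GB left
drive 9: place 4 GB, 4 GB left
drive 9: place 4 GB, 0 GB left
drive 10: place 6 GB, 2 GB left
Final drives: [4,3] [3,1,4] [5,1] [5,1] [5] [5] [4,1] [4,1] [4,4] [6].

10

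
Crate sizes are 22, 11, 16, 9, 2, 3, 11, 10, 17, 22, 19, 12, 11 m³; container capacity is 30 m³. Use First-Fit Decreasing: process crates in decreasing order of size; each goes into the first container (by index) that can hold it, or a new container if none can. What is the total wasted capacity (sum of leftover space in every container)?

15

Sorted descending: 22, 22, 19, 17, 16, 12, 11, 11, 11, 10, 9, 3, 2.
22 m³ → container 1 (remaining 8 m³)
22 m³ → container 2 (remaining 8 m³)
19 m³ → container 3 (remaining 11 m³)
17 m³ → container 4 (remaining 13 m³)
16 m³ → container 5 (remaining 14 m³)
12 m³ → container 4 (remaining 1 m³)
11 m³ → container 3 (remaining 0 m³)
11 m³ → container 5 (remaining 3 m³)
11 m³ → container 6 (remaining 19 m³)
10 m³ → container 6 (remaining 9 m³)
9 m³ → container 6 (remaining 0 m³)
3 m³ → container 1 (remaining 5 m³)
2 m³ → container 1 (remaining 3 m³)
6 containers × 30 m³ = 180 m³; used 165 m³; unused 15 m³.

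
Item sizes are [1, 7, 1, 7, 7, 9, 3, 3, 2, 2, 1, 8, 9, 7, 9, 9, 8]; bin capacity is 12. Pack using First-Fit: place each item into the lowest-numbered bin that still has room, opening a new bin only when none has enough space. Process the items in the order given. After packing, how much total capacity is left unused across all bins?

27

bin 1: place 1, 11 left
bin 1: place 7, 4 left
bin 1: place 1, 3 left
bin 2: place 7, 5 left
bin 3: place 7, 5 left
bin 4: place 9, 3 left
bin 1: place 3, 0 left
bin 2: place 3, 2 left
bin 2: place 2, 0 left
bin 3: place 2, 3 left
bin 3: place 1, 2 left
bin 5: place 8, 4 left
bin 6: place 9, 3 left
bin 7: place 7, 5 left
bin 8: place 9, 3 left
bin 9: place 9, 3 left
bin 10: place 8, 4 left
10 bins × 12 = 120; used 93; unused 27.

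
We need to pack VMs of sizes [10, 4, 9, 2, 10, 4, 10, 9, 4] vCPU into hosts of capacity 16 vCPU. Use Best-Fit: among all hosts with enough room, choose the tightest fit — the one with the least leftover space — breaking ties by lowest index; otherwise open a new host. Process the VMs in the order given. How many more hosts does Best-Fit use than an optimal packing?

Best-Fit: [10,4,2] [9] [10,4] [10,4] [9] → 5 hosts.
5 VMs exceed 8 vCPU (half the capacity), and no two of those can share a host, so at least 5 hosts are needed.
So 5 is already optimal.

0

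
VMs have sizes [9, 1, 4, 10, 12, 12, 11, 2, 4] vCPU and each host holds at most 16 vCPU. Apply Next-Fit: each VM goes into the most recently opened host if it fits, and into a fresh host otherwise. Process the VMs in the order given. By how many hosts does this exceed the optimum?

Next-Fit: [9,1,4] [10] [12] [12] [11,2] [4] → 6 hosts.
Total size 65 vCPU; any packing needs at least ⌈65/16⌉ = 5 hosts.
An optimal packing achieves that bound: [12,4] [12,4] [11,2,1] [10] [9] → 5 hosts.
Excess: 6 − 5 = 1.

1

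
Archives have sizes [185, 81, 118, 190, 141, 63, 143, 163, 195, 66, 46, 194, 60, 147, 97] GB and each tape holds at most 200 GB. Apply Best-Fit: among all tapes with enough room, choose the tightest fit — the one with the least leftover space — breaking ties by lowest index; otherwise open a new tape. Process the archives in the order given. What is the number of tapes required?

tape 1: place 185 GB, 15 GB left
tape 2: place 81 GB, 119 GB left
tape 2: place 118 GB, 1 GB left
tape 3: place 190 GB, 10 GB left
tape 4: place 141 GB, 59 GB left
tape 5: place 63 GB, 137 GB left
tape 6: place 143 GB, 57 GB left
tape 7: place 163 GB, 37 GB left
tape 8: place 195 GB, 5 GB left
tape 5: place 66 GB, 71 GB left
tape 6: place 46 GB, 11 GB left
tape 9: place 194 GB, 6 GB left
tape 5: place 60 GB, 11 GB left
tape 10: place 147 GB, 53 GB left
tape 11: place 97 GB, 103 GB left
Final tapes: [185] [81,118] [190] [141] [63,66,60] [143,46] [163] [195] [194] [147] [97].

11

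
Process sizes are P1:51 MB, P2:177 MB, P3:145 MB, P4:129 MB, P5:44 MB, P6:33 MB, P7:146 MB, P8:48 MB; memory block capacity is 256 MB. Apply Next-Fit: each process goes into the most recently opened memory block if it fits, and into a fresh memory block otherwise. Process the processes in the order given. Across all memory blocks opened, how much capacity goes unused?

251

Put P1 (51 MB) in memory block 1; 205 MB remain.
Put P2 (177 MB) in memory block 1; 28 MB remain.
Put P3 (145 MB) in memory block 2; 111 MB remain.
Put P4 (129 MB) in memory block 3; 127 MB remain.
Put P5 (44 MB) in memory block 3; 83 MB remain.
Put P6 (33 MB) in memory block 3; 50 MB remain.
Put P7 (146 MB) in memory block 4; 110 MB remain.
Put P8 (48 MB) in memory block 4; 62 MB remain.
4 memory blocks × 256 MB = 1024 MB; used 773 MB; unused 251 MB.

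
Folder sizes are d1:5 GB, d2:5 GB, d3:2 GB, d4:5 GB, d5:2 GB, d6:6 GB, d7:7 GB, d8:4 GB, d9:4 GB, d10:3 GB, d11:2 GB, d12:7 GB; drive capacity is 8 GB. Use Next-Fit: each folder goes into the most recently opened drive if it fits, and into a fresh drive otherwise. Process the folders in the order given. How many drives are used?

d1 (5 GB) → drive 1 (remaining 3 GB)
d2 (5 GB) → drive 2 (remaining 3 GB)
d3 (2 GB) → drive 2 (remaining 1 GB)
d4 (5 GB) → drive 3 (remaining 3 GB)
d5 (2 GB) → drive 3 (remaining 1 GB)
d6 (6 GB) → drive 4 (remaining 2 GB)
d7 (7 GB) → drive 5 (remaining 1 GB)
d8 (4 GB) → drive 6 (remaining 4 GB)
d9 (4 GB) → drive 6 (remaining 0 GB)
d10 (3 GB) → drive 7 (remaining 5 GB)
d11 (2 GB) → drive 7 (remaining 3 GB)
d12 (7 GB) → drive 8 (remaining 1 GB)

8 drives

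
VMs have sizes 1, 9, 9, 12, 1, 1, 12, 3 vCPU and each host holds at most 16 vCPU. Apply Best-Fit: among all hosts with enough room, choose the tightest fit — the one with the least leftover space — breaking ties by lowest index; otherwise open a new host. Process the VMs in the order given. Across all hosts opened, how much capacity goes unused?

16

host 1: place 1 vCPU, 15 vCPU left
host 1: place 9 vCPU, 6 vCPU left
host 2: place 9 vCPU, 7 vCPU left
host 3: place 12 vCPU, 4 vCPU left
host 3: place 1 vCPU, 3 vCPU left
host 3: place 1 vCPU, 2 vCPU left
host 4: place 12 vCPU, 4 vCPU left
host 4: place 3 vCPU, 1 vCPU left
4 hosts × 16 vCPU = 64 vCPU; used 48 vCPU; unused 16 vCPU.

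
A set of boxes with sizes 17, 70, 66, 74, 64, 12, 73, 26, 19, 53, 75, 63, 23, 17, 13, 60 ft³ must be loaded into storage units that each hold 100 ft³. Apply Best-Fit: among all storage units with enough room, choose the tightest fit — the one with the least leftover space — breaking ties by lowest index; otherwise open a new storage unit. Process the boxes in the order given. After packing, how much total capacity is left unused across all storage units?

175

storage unit 1: place 17 ft³, 83 ft³ left
storage unit 1: place 70 ft³, 13 ft³ left
storage unit 2: place 66 ft³, 34 ft³ left
storage unit 3: place 74 ft³, 26 ft³ left
storage unit 4: place 64 ft³, 36 ft³ left
storage unit 1: place 12 ft³, 1 ft³ left
storage unit 5: place 73 ft³, 27 ft³ left
storage unit 3: place 26 ft³, 0 ft³ left
storage unit 5: place 19 ft³, 8 ft³ left
storage unit 6: place 53 ft³, 47 ft³ left
storage unit 7: place 75 ft³, 25 ft³ left
storage unit 8: place 63 ft³, 37 ft³ left
storage unit 7: place 23 ft³, 2 ft³ left
storage unit 2: place 17 ft³, 17 ft³ left
storage unit 2: place 13 ft³, 4 ft³ left
storage unit 9: place 60 ft³, 40 ft³ left
9 storage units × 100 ft³ = 900 ft³; used 725 ft³; unused 175 ft³.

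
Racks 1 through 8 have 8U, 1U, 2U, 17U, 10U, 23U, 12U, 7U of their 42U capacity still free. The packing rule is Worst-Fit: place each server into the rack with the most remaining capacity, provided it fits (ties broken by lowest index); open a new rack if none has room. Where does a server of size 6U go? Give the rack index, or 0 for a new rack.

6

Racks with room: rack 1 (8U), rack 4 (17U), rack 5 (10U), rack 6 (23U), rack 7 (12U), rack 8 (7U).
Most room is rack 6 with 23U free.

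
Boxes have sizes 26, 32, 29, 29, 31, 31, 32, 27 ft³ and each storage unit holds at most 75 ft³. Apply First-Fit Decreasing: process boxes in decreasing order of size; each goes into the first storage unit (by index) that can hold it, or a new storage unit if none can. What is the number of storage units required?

4

Sorted descending: 32, 32, 31, 31, 29, 29, 27, 26.
32 ft³ → storage unit 1 (remaining 43 ft³)
32 ft³ → storage unit 1 (remaining 11 ft³)
31 ft³ → storage unit 2 (remaining 44 ft³)
31 ft³ → storage unit 2 (remaining 13 ft³)
29 ft³ → storage unit 3 (remaining 46 ft³)
29 ft³ → storage unit 3 (remaining 17 ft³)
27 ft³ → storage unit 4 (remaining 48 ft³)
26 ft³ → storage unit 4 (remaining 22 ft³)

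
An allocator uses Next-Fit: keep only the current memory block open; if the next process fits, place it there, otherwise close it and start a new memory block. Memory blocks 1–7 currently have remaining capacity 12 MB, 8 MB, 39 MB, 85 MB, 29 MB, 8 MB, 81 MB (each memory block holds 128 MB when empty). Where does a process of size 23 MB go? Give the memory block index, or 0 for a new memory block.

Next-Fit only looks at memory block 7, which has 81 MB free.
23 MB fits there.

7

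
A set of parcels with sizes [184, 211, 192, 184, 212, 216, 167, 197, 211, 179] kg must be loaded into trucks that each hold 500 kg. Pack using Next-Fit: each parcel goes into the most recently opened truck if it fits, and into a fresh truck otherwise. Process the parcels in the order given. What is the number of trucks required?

truck 1: place 184 kg, 316 kg left
truck 1: place 211 kg, 105 kg left
truck 2: place 192 kg, 308 kg left
truck 2: place 184 kg, 124 kg left
truck 3: place 212 kg, 288 kg left
truck 3: place 216 kg, 72 kg left
truck 4: place 167 kg, 333 kg left
truck 4: place 197 kg, 136 kg left
truck 5: place 211 kg, 289 kg left
truck 5: place 179 kg, 110 kg left

5 trucks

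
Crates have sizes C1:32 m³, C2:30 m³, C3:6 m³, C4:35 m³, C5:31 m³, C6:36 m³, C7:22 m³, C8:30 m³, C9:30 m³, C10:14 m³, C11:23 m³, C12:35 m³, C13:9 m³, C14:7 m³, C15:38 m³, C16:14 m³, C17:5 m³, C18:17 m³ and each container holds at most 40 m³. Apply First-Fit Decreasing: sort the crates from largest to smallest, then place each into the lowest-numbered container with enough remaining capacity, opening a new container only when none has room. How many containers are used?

Sorted descending: 38, 36, 35, 35, 32, 31, 30, 30, 30, 23, 22, 17, 14, 14, 9, 7, 6, 5.
container 1: place 38 m³, 2 m³ left
container 2: place 36 m³, 4 m³ left
container 3: place 35 m³, 5 m³ left
container 4: place 35 m³, 5 m³ left
container 5: place 32 m³, 8 m³ left
container 6: place 31 m³, 9 m³ left
container 7: place 30 m³, 10 m³ left
container 8: place 30 m³, 10 m³ left
container 9: place 30 m³, 10 m³ left
container 10: place 23 m³, 17 m³ left
container 11: place 22 m³, 18 m³ left
container 10: place 17 m³, 0 m³ left
container 11: place 14 m³, 4 m³ left
container 12: place 14 m³, 26 m³ left
container 6: place 9 m³, 0 m³ left
container 5: place 7 m³, 1 m³ left
container 7: place 6 m³, 4 m³ left
container 3: place 5 m³, 0 m³ left
Final containers: [38] [36] [35,5] [35] [32,7] [31,9] [30,6] [30] [30] [23,17] [22,14] [14].

12 containers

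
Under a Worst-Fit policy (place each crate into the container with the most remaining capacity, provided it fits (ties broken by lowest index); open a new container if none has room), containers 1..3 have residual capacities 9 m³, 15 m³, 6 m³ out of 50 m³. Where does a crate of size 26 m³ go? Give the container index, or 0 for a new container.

0

No container has ≥ 26 m³ free, so a new container is opened.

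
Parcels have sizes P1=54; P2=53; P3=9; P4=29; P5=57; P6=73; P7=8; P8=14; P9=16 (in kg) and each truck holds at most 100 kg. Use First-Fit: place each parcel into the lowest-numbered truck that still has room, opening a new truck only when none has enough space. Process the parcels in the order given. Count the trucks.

truck 1: place P1 (54 kg), 46 kg left
truck 2: place P2 (53 kg), 47 kg left
truck 1: place P3 (9 kg), 37 kg left
truck 1: place P4 (29 kg), 8 kg left
truck 3: place P5 (57 kg), 43 kg left
truck 4: place P6 (73 kg), 27 kg left
truck 1: place P7 (8 kg), 0 kg left
truck 2: place P8 (14 kg), 33 kg left
truck 2: place P9 (16 kg), 17 kg left

4 trucks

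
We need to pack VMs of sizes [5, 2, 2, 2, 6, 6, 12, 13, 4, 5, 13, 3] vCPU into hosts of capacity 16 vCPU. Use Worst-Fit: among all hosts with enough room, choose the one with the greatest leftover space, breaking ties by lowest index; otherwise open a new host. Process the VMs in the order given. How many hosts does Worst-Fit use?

Put 5 vCPU in host 1; 11 vCPU remain.
Put 2 vCPU in host 1; 9 vCPU remain.
Put 2 vCPU in host 1; 7 vCPU remain.
Put 2 vCPU in host 1; 5 vCPU remain.
Put 6 vCPU in host 2; 10 vCPU remain.
Put 6 vCPU in host 2; 4 vCPU remain.
Put 12 vCPU in host 3; 4 vCPU remain.
Put 13 vCPU in host 4; 3 vCPU remain.
Put 4 vCPU in host 1; 1 vCPU remain.
Put 5 vCPU in host 5; 11 vCPU remain.
Put 13 vCPU in host 6; 3 vCPU remain.
Put 3 vCPU in host 5; 8 vCPU remain.
Final hosts: [5,2,2,2,4] [6,6] [12] [13] [5,3] [13].

6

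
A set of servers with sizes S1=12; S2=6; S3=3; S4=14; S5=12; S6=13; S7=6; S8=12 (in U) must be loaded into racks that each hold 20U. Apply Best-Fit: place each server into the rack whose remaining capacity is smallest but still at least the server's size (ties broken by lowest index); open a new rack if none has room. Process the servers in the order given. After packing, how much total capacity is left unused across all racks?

22

S1 (12U) → rack 1 (remaining 8U)
S2 (6U) → rack 1 (remaining 2U)
S3 (3U) → rack 2 (remaining 17U)
S4 (14U) → rack 2 (remaining 3U)
S5 (12U) → rack 3 (remaining 8U)
S6 (13U) → rack 4 (remaining 7U)
S7 (6U) → rack 4 (remaining 1U)
S8 (12U) → rack 5 (remaining 8U)
5 racks × 20U = 100U; used 78U; unused 22U.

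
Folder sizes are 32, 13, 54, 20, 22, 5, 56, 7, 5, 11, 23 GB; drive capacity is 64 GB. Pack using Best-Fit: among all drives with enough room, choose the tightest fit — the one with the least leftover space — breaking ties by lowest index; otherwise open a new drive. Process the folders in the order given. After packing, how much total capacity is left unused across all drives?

drive 1: place 32 GB, 32 GB left
drive 1: place 13 GB, 19 GB left
drive 2: place 54 GB, 10 GB left
drive 3: place 20 GB, 44 GB left
drive 3: place 22 GB, 22 GB left
drive 2: place 5 GB, 5 GB left
drive 4: place 56 GB, 8 GB left
drive 4: place 7 GB, 1 GB left
drive 2: place 5 GB, 0 GB left
drive 1: place 11 GB, 8 GB left
drive 5: place 23 GB, 41 GB left
5 drives × 64 GB = 320 GB; used 248 GB; unused 72 GB.

72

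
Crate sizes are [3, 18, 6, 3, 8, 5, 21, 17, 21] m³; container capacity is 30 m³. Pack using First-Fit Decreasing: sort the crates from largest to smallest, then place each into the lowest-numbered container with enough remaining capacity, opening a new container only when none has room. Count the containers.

Sorted descending: 21, 21, 18, 17, 8, 6, 5, 3, 3.
container 1: place 21 m³, 9 m³ left
container 2: place 21 m³, 9 m³ left
container 3: place 18 m³, 12 m³ left
container 4: place 17 m³, 13 m³ left
container 1: place 8 m³, 1 m³ left
container 2: place 6 m³, 3 m³ left
container 3: place 5 m³, 7 m³ left
container 2: place 3 m³, 0 m³ left
container 3: place 3 m³, 4 m³ left

4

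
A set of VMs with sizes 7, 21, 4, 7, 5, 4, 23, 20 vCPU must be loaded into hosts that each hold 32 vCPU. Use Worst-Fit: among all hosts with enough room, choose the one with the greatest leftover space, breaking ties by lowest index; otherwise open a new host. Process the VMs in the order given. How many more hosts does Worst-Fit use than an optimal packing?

Worst-Fit: [7,21,4] [7,5,4] [23] [20] → 4 hosts.
Total size 91 vCPU; any packing needs at least ⌈91/32⌉ = 3 hosts.
An optimal packing achieves that bound: [23,7] [21,7,4] [20,5,4] → 3 hosts.
Excess: 4 − 3 = 1.

1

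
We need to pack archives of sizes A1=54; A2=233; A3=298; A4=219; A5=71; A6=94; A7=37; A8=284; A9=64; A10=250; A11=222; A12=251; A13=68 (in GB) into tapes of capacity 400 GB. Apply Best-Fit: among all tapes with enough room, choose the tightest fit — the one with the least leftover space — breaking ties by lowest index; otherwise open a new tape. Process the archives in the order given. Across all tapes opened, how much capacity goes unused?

A1 (54 GB) → tape 1 (remaining 346 GB)
A2 (233 GB) → tape 1 (remaining 113 GB)
A3 (298 GB) → tape 2 (remaining 102 GB)
A4 (219 GB) → tape 3 (remaining 181 GB)
A5 (71 GB) → tape 2 (remaining 31 GB)
A6 (94 GB) → tape 1 (remaining 19 GB)
A7 (37 GB) → tape 3 (remaining 144 GB)
A8 (284 GB) → tape 4 (remaining 116 GB)
A9 (64 GB) → tape 4 (remaining 52 GB)
A10 (250 GB) → tape 5 (remaining 150 GB)
A11 (222 GB) → tape 6 (remaining 178 GB)
A12 (251 GB) → tape 7 (remaining 149 GB)
A13 (68 GB) → tape 3 (remaining 76 GB)
7 tapes × 400 GB = 2800 GB; used 2145 GB; unused 655 GB.

655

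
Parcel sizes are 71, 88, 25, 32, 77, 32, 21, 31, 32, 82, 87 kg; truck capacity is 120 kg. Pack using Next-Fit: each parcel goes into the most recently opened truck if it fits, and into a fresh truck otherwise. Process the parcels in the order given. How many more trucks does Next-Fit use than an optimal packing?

Next-Fit: [71] [88,25] [32,77] [32,21,31,32] [82] [87] → 6 trucks.
Total size 578 kg; any packing needs at least ⌈578/120⌉ = 5 trucks.
An optimal packing achieves that bound: [88,32] [87,32] [82,32] [77,31] [71,25,21] → 5 trucks.
Excess: 6 − 5 = 1.

1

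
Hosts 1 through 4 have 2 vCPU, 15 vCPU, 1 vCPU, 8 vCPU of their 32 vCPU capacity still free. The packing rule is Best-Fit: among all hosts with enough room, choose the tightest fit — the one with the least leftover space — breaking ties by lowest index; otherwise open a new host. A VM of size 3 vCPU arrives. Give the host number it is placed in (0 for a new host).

4

Hosts with room: host 2 (15 vCPU), host 4 (8 vCPU).
Tightest fit is host 4 with 8 vCPU free.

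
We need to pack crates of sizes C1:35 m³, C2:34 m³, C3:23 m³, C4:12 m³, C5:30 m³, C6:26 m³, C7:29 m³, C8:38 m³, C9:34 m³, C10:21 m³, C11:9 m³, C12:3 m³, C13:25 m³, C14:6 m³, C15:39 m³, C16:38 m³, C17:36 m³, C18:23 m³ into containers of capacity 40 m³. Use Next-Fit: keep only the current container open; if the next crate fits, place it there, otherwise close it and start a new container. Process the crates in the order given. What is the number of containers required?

14

container 1: place C1 (35 m³), 5 m³ left
container 2: place C2 (34 m³), 6 m³ left
container 3: place C3 (23 m³), 17 m³ left
container 3: place C4 (12 m³), 5 m³ left
container 4: place C5 (30 m³), 10 m³ left
container 5: place C6 (26 m³), 14 m³ left
container 6: place C7 (29 m³), 11 m³ left
container 7: place C8 (38 m³), 2 m³ left
container 8: place C9 (34 m³), 6 m³ left
container 9: place C10 (21 m³), 19 m³ left
container 9: place C11 (9 m³), 10 m³ left
container 9: place C12 (3 m³), 7 m³ left
container 10: place C13 (25 m³), 15 m³ left
container 10: place C14 (6 m³), 9 m³ left
container 11: place C15 (39 m³), 1 m³ left
container 12: place C16 (38 m³), 2 m³ left
container 13: place C17 (36 m³), 4 m³ left
container 14: place C18 (23 m³), 17 m³ left
Final containers: [35] [34] [23,12] [30] [26] [29] [38] [34] [21,9,3] [25,6] [39] [38] [36] [23].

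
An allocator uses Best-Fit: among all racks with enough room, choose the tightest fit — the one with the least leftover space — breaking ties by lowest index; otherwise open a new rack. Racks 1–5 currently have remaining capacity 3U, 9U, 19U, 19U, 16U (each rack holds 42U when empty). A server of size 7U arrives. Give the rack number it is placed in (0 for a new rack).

Racks with room: rack 2 (9U), rack 3 (19U), rack 4 (19U), rack 5 (16U).
Tightest fit is rack 2 with 9U free.

2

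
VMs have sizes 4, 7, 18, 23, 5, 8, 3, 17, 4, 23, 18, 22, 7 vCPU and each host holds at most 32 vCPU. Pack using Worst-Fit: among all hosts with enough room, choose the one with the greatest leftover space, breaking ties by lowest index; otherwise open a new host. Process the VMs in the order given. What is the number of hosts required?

6

Put 4 vCPU in host 1; 28 vCPU remain.
Put 7 vCPU in host 1; 21 vCPU remain.
Put 18 vCPU in host 1; 3 vCPU remain.
Put 23 vCPU in host 2; 9 vCPU remain.
Put 5 vCPU in host 2; 4 vCPU remain.
Put 8 vCPU in host 3; 24 vCPU remain.
Put 3 vCPU in host 3; 21 vCPU remain.
Put 17 vCPU in host 3; 4 vCPU remain.
Put 4 vCPU in host 2; 0 vCPU remain.
Put 23 vCPU in host 4; 9 vCPU remain.
Put 18 vCPU in host 5; 14 vCPU remain.
Put 22 vCPU in host 6; 10 vCPU remain.
Put 7 vCPU in host 5; 7 vCPU remain.
Final hosts: [4,7,18] [23,5,4] [8,3,17] [23] [18,7] [22].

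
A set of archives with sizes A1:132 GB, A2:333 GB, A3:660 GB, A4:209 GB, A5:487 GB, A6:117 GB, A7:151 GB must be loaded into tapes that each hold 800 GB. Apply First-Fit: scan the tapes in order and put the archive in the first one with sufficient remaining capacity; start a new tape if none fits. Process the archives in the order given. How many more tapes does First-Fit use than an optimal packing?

First-Fit: [132,333,209,117] [660] [487,151] → 3 tapes.
Total size 2089 GB; any packing needs at least ⌈2089/800⌉ = 3 tapes.
So 3 is already optimal.

0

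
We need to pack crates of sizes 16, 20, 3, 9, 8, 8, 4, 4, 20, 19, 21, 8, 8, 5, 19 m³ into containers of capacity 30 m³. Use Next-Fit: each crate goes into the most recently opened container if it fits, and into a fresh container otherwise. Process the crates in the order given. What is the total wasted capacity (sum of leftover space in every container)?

container 1: place 16 m³, 14 m³ left
container 2: place 20 m³, 10 m³ left
container 2: place 3 m³, 7 m³ left
container 3: place 9 m³, 21 m³ left
container 3: place 8 m³, 13 m³ left
container 3: place 8 m³, 5 m³ left
container 3: place 4 m³, 1 m³ left
container 4: place 4 m³, 26 m³ left
container 4: place 20 m³, 6 m³ left
container 5: place 19 m³, 11 m³ left
container 6: place 21 m³, 9 m³ left
container 6: place 8 m³, 1 m³ left
container 7: place 8 m³, 22 m³ left
container 7: place 5 m³, 17 m³ left
container 8: place 19 m³, 11 m³ left
8 containers × 30 m³ = 240 m³; used 172 m³; unused 68 m³.

68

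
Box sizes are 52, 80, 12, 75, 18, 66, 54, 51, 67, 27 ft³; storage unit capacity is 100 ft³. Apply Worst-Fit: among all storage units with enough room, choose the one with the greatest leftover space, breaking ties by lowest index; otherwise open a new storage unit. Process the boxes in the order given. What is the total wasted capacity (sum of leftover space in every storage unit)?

Put 52 ft³ in storage unit 1; 48 ft³ remain.
Put 80 ft³ in storage unit 2; 20 ft³ remain.
Put 12 ft³ in storage unit 1; 36 ft³ remain.
Put 75 ft³ in storage unit 3; 25 ft³ remain.
Put 18 ft³ in storage unit 1; 18 ft³ remain.
Put 66 ft³ in storage unit 4; 34 ft³ remain.
Put 54 ft³ in storage unit 5; 46 ft³ remain.
Put 51 ft³ in storage unit 6; 49 ft³ remain.
Put 67 ft³ in storage unit 7; 33 ft³ remain.
Put 27 ft³ in storage unit 6; 22 ft³ remain.
7 storage units × 100 ft³ = 700 ft³; used 502 ft³; unused 198 ft³.

198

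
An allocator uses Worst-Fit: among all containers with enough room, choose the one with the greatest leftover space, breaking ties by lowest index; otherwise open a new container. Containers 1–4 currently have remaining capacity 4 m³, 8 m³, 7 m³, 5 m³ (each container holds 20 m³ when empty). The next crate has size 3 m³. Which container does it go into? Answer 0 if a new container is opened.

2

Containers with room: container 1 (4 m³), container 2 (8 m³), container 3 (7 m³), container 4 (5 m³).
Most room is container 2 with 8 m³ free.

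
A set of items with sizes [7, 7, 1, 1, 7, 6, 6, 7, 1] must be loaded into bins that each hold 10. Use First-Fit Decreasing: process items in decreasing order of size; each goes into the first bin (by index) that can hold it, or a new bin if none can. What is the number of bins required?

Sorted descending: 7, 7, 7, 7, 6, 6, 1, 1, 1.
Put 7 in bin 1; 3 remain.
Put 7 in bin 2; 3 remain.
Put 7 in bin 3; 3 remain.
Put 7 in bin 4; 3 remain.
Put 6 in bin 5; 4 remain.
Put 6 in bin 6; 4 remain.
Put 1 in bin 1; 2 remain.
Put 1 in bin 1; 1 remain.
Put 1 in bin 1; 0 remain.

6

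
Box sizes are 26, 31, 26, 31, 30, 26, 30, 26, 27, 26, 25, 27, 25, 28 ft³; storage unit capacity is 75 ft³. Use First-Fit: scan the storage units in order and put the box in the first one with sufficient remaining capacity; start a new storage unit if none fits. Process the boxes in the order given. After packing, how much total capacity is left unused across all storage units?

141

storage unit 1: place 26 ft³, 49 ft³ left
storage unit 1: place 31 ft³, 18 ft³ left
storage unit 2: place 26 ft³, 49 ft³ left
storage unit 2: place 31 ft³, 18 ft³ left
storage unit 3: place 30 ft³, 45 ft³ left
storage unit 3: place 26 ft³, 19 ft³ left
storage unit 4: place 30 ft³, 45 ft³ left
storage unit 4: place 26 ft³, 19 ft³ left
storage unit 5: place 27 ft³, 48 ft³ left
storage unit 5: place 26 ft³, 22 ft³ left
storage unit 6: place 25 ft³, 50 ft³ left
storage unit 6: place 27 ft³, 23 ft³ left
storage unit 7: place 25 ft³, 50 ft³ left
storage unit 7: place 28 ft³, 22 ft³ left
7 storage units × 75 ft³ = 525 ft³; used 384 ft³; unused 141 ft³.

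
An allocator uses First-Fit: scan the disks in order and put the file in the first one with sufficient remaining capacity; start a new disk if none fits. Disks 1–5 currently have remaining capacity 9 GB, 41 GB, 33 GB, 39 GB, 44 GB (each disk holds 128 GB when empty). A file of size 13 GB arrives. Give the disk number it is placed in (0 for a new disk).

2

Disks with room: disk 2 (41 GB), disk 3 (33 GB), disk 4 (39 GB), disk 5 (44 GB).
The first with room is disk 2.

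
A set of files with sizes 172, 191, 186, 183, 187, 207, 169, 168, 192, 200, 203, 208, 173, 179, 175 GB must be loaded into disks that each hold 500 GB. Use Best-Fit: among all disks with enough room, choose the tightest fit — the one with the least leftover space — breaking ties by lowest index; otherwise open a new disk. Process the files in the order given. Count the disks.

8 disks

172 GB → disk 1 (remaining 328 GB)
191 GB → disk 1 (remaining 137 GB)
186 GB → disk 2 (remaining 314 GB)
183 GB → disk 2 (remaining 131 GB)
187 GB → disk 3 (remaining 313 GB)
207 GB → disk 3 (remaining 106 GB)
169 GB → disk 4 (remaining 331 GB)
168 GB → disk 4 (remaining 163 GB)
192 GB → disk 5 (remaining 308 GB)
200 GB → disk 5 (remaining 108 GB)
203 GB → disk 6 (remaining 297 GB)
208 GB → disk 6 (remaining 89 GB)
173 GB → disk 7 (remaining 327 GB)
179 GB → disk 7 (remaining 148 GB)
175 GB → disk 8 (remaining 325 GB)
Final disks: [172,191] [186,183] [187,207] [169,168] [192,200] [203,208] [173,179] [175].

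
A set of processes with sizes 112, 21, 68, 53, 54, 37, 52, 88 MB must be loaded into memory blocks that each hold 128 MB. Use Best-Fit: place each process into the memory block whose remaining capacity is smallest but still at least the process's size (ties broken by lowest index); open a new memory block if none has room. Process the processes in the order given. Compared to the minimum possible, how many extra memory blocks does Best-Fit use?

Best-Fit: [112] [21,68,37] [53,54] [52] [88] → 5 memory blocks.
Total size 485 MB; any packing needs at least ⌈485/128⌉ = 4 memory blocks.
An optimal packing achieves that bound: [112] [88,37] [68,54] [53,52,21] → 4 memory blocks.
Excess: 5 − 4 = 1.

1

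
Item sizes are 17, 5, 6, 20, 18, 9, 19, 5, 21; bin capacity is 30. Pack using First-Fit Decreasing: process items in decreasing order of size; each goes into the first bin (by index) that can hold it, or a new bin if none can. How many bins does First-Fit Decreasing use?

5 bins

Sorted descending: 21, 20, 19, 18, 17, 9, 6, 5, 5.
Put 21 in bin 1; 9 remain.
Put 20 in bin 2; 10 remain.
Put 19 in bin 3; 11 remain.
Put 18 in bin 4; 12 remain.
Put 17 in bin 5; 13 remain.
Put 9 in bin 1; 0 remain.
Put 6 in bin 2; 4 remain.
Put 5 in bin 3; 6 remain.
Put 5 in bin 3; 1 remain.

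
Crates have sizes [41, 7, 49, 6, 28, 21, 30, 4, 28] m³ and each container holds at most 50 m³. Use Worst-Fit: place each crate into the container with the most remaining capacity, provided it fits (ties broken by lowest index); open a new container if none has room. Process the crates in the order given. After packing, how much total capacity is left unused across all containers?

Put 41 m³ in container 1; 9 m³ remain.
Put 7 m³ in container 1; 2 m³ remain.
Put 49 m³ in container 2; 1 m³ remain.
Put 6 m³ in container 3; 44 m³ remain.
Put 28 m³ in container 3; 16 m³ remain.
Put 21 m³ in container 4; 29 m³ remain.
Put 30 m³ in container 5; 20 m³ remain.
Put 4 m³ in container 4; 25 m³ remain.
Put 28 m³ in container 6; 22 m³ remain.
6 containers × 50 m³ = 300 m³; used 214 m³; unused 86 m³.

86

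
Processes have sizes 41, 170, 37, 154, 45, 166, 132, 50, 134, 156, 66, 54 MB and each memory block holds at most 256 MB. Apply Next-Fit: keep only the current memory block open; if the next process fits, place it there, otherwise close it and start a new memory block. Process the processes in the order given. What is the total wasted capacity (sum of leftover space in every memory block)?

Put 41 MB in memory block 1; 215 MB remain.
Put 170 MB in memory block 1; 45 MB remain.
Put 37 MB in memory block 1; 8 MB remain.
Put 154 MB in memory block 2; 102 MB remain.
Put 45 MB in memory block 2; 57 MB remain.
Put 166 MB in memory block 3; 90 MB remain.
Put 132 MB in memory block 4; 124 MB remain.
Put 50 MB in memory block 4; 74 MB remain.
Put 134 MB in memory block 5; 122 MB remain.
Put 156 MB in memory block 6; 100 MB remain.
Put 66 MB in memory block 6; 34 MB remain.
Put 54 MB in memory block 7; 202 MB remain.
7 memory blocks × 256 MB = 1792 MB; used 1205 MB; unused 587 MB.

587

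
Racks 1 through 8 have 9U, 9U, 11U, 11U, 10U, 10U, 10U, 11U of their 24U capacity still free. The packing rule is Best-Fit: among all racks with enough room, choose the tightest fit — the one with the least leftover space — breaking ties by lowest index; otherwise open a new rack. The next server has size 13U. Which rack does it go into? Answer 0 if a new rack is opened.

No rack has ≥ 13U free, so a new rack is opened.

0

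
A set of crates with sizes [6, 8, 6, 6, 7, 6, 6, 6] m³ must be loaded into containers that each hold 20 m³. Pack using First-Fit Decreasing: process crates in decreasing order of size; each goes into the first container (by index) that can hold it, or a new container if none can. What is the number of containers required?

3

Sorted descending: 8, 7, 6, 6, 6, 6, 6, 6.
Put 8 m³ in container 1; 12 m³ remain.
Put 7 m³ in container 1; 5 m³ remain.
Put 6 m³ in container 2; 14 m³ remain.
Put 6 m³ in container 2; 8 m³ remain.
Put 6 m³ in container 2; 2 m³ remain.
Put 6 m³ in container 3; 14 m³ remain.
Put 6 m³ in container 3; 8 m³ remain.
Put 6 m³ in container 3; 2 m³ remain.
Final containers: [8,7] [6,6,6] [6,6,6].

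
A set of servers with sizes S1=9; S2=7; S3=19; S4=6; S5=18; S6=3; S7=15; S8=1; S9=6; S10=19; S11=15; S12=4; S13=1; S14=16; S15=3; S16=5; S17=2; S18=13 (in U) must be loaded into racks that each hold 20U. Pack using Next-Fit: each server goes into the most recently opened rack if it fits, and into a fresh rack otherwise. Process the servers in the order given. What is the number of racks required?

10 racks

rack 1: place S1 (9U), 11U left
rack 1: place S2 (7U), 4U left
rack 2: place S3 (19U), 1U left
rack 3: place S4 (6U), 14U left
rack 4: place S5 (18U), 2U left
rack 5: place S6 (3U), 17U left
rack 5: place S7 (15U), 2U left
rack 5: place S8 (1U), 1U left
rack 6: place S9 (6U), 14U left
rack 7: place S10 (19U), 1U left
rack 8: place S11 (15U), 5U left
rack 8: place S12 (4U), 1U left
rack 8: place S13 (1U), 0U left
rack 9: place S14 (16U), 4U left
rack 9: place S15 (3U), 1U left
rack 10: place S16 (5U), 15U left
rack 10: place S17 (2U), 13U left
rack 10: place S18 (13U), 0U left
Final racks: [9,7] [19] [6] [18] [3,15,1] [6] [19] [15,4,1] [16,3] [5,2,13].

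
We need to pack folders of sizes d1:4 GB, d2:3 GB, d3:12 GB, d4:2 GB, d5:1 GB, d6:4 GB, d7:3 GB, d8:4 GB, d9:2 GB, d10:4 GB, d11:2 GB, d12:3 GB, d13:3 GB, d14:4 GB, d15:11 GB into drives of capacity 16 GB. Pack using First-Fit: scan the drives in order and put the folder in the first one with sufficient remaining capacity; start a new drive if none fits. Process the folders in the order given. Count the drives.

Put d1 (4 GB) in drive 1; 12 GB remain.
Put d2 (3 GB) in drive 1; 9 GB remain.
Put d3 (12 GB) in drive 2; 4 GB remain.
Put d4 (2 GB) in drive 1; 7 GB remain.
Put d5 (1 GB) in drive 1; 6 GB remain.
Put d6 (4 GB) in drive 1; 2 GB remain.
Put d7 (3 GB) in drive 2; 1 GB remain.
Put d8 (4 GB) in drive 3; 12 GB remain.
Put d9 (2 GB) in drive 1; 0 GB remain.
Put d10 (4 GB) in drive 3; 8 GB remain.
Put d11 (2 GB) in drive 3; 6 GB remain.
Put d12 (3 GB) in drive 3; 3 GB remain.
Put d13 (3 GB) in drive 3; 0 GB remain.
Put d14 (4 GB) in drive 4; 12 GB remain.
Put d15 (11 GB) in drive 4; 1 GB remain.

4 drives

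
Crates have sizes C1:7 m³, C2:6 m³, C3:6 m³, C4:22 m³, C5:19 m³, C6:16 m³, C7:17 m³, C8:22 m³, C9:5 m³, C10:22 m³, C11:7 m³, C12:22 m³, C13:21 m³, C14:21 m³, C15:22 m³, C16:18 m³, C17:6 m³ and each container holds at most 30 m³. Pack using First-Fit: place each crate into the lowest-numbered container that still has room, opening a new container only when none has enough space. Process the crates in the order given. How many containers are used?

container 1: place C1 (7 m³), 23 m³ left
container 1: place C2 (6 m³), 17 m³ left
container 1: place C3 (6 m³), 11 m³ left
container 2: place C4 (22 m³), 8 m³ left
container 3: place C5 (19 m³), 11 m³ left
container 4: place C6 (16 m³), 14 m³ left
container 5: place C7 (17 m³), 13 m³ left
container 6: place C8 (22 m³), 8 m³ left
container 1: place C9 (5 m³), 6 m³ left
container 7: place C10 (22 m³), 8 m³ left
container 2: place C11 (7 m³), 1 m³ left
container 8: place C12 (22 m³), 8 m³ left
container 9: place C13 (21 m³), 9 m³ left
container 10: place C14 (21 m³), 9 m³ left
container 11: place C15 (22 m³), 8 m³ left
container 12: place C16 (18 m³), 12 m³ left
container 1: place C17 (6 m³), 0 m³ left
Final containers: [7,6,6,5,6] [22,7] [19] [16] [17] [22] [22] [22] [21] [21] [22] [18].

12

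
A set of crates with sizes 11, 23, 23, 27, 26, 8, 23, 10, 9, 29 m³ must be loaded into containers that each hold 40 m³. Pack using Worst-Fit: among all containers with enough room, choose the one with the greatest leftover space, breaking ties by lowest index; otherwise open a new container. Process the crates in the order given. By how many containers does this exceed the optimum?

0

Worst-Fit: [11,23] [23,8] [27] [26,9] [23,10] [29] → 6 containers.
6 crates exceed 20 m³ (half the capacity), and no two of those can share a container, so at least 6 containers are needed.
So 6 is already optimal.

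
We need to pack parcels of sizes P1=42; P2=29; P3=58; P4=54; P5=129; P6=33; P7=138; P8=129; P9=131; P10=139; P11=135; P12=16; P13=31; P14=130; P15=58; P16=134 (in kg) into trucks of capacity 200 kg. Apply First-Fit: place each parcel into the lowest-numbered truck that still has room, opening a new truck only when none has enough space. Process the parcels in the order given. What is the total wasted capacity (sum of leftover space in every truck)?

414

P1 (42 kg) → truck 1 (remaining 158 kg)
P2 (29 kg) → truck 1 (remaining 129 kg)
P3 (58 kg) → truck 1 (remaining 71 kg)
P4 (54 kg) → truck 1 (remaining 17 kg)
P5 (129 kg) → truck 2 (remaining 71 kg)
P6 (33 kg) → truck 2 (remaining 38 kg)
P7 (138 kg) → truck 3 (remaining 62 kg)
P8 (129 kg) → truck 4 (remaining 71 kg)
P9 (131 kg) → truck 5 (remaining 69 kg)
P10 (139 kg) → truck 6 (remaining 61 kg)
P11 (135 kg) → truck 7 (remaining 65 kg)
P12 (16 kg) → truck 1 (remaining 1 kg)
P13 (31 kg) → truck 2 (remaining 7 kg)
P14 (130 kg) → truck 8 (remaining 70 kg)
P15 (58 kg) → truck 3 (remaining 4 kg)
P16 (134 kg) → truck 9 (remaining 66 kg)
9 trucks × 200 kg = 1800 kg; used 1386 kg; unused 414 kg.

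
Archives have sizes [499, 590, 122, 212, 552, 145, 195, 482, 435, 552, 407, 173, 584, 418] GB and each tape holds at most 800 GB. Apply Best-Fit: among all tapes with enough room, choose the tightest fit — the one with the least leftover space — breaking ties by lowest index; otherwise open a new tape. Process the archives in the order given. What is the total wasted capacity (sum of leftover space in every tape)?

1834

Put 499 GB in tape 1; 301 GB remain.
Put 590 GB in tape 2; 210 GB remain.
Put 122 GB in tape 2; 88 GB remain.
Put 212 GB in tape 1; 89 GB remain.
Put 552 GB in tape 3; 248 GB remain.
Put 145 GB in tape 3; 103 GB remain.
Put 195 GB in tape 4; 605 GB remain.
Put 482 GB in tape 4; 123 GB remain.
Put 435 GB in tape 5; 365 GB remain.
Put 552 GB in tape 6; 248 GB remain.
Put 407 GB in tape 7; 393 GB remain.
Put 173 GB in tape 6; 75 GB remain.
Put 584 GB in tape 8; 216 GB remain.
Put 418 GB in tape 9; 382 GB remain.
9 tapes × 800 GB = 7200 GB; used 5366 GB; unused 1834 GB.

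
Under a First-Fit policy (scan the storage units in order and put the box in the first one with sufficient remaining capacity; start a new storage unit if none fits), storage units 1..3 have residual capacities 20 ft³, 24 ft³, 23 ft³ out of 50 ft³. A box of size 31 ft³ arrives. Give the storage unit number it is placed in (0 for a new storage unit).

No storage unit has ≥ 31 ft³ free, so a new storage unit is opened.

0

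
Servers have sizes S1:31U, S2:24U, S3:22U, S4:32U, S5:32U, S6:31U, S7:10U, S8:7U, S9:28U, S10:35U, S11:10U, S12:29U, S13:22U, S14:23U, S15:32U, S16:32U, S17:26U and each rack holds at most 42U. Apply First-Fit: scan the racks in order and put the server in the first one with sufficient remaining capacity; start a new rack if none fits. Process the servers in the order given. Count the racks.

rack 1: place S1 (31U), 11U left
rack 2: place S2 (24U), 18U left
rack 3: place S3 (22U), 20U left
rack 4: place S4 (32U), 10U left
rack 5: place S5 (32U), 10U left
rack 6: place S6 (31U), 11U left
rack 1: place S7 (10U), 1U left
rack 2: place S8 (7U), 11U left
rack 7: place S9 (28U), 14U left
rack 8: place S10 (35U), 7U left
rack 2: place S11 (10U), 1U left
rack 9: place S12 (29U), 13U left
rack 10: place S13 (22U), 20U left
rack 11: place S14 (23U), 19U left
rack 12: place S15 (32U), 10U left
rack 13: place S16 (32U), 10U left
rack 14: place S17 (26U), 16U left
Final racks: [31,10] [24,7,10] [22] [32] [32] [31] [28] [35] [29] [22] [23] [32] [32] [26].

14 racks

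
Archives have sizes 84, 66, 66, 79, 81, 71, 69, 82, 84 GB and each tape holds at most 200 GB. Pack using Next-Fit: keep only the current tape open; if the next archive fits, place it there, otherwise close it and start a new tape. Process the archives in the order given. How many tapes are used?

5 tapes

tape 1: place 84 GB, 116 GB left
tape 1: place 66 GB, 50 GB left
tape 2: place 66 GB, 134 GB left
tape 2: place 79 GB, 55 GB left
tape 3: place 81 GB, 119 GB left
tape 3: place 71 GB, 48 GB left
tape 4: place 69 GB, 131 GB left
tape 4: place 82 GB, 49 GB left
tape 5: place 84 GB, 116 GB left
Final tapes: [84,66] [66,79] [81,71] [69,82] [84].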